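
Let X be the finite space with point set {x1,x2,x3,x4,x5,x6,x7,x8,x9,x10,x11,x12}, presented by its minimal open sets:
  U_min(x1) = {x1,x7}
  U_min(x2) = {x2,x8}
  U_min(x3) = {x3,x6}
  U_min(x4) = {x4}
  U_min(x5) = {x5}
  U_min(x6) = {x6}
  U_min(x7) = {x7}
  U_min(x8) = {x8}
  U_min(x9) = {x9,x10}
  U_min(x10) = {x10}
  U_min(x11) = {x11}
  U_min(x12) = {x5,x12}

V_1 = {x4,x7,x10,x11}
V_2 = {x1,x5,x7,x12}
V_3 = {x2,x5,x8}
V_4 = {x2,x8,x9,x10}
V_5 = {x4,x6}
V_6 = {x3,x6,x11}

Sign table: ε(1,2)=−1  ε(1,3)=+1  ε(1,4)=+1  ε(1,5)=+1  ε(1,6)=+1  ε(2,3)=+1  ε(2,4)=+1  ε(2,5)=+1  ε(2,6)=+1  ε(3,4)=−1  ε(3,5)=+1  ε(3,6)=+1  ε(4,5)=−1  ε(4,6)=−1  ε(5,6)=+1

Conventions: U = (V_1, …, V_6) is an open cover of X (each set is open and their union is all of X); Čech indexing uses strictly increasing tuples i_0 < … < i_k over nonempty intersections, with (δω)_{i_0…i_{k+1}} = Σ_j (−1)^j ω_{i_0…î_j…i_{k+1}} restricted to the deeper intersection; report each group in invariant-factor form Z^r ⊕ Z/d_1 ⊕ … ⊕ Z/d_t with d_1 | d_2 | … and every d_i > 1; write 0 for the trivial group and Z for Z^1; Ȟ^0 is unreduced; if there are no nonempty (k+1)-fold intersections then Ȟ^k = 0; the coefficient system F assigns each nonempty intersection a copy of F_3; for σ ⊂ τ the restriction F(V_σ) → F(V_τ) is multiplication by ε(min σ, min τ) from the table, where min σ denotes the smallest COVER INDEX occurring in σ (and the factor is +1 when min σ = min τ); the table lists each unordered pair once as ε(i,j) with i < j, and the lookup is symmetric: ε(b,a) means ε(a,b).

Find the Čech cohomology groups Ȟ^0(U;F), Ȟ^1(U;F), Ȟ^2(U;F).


nonempty overlaps:
  V12={x7} V14={x10} V15={x4} V16={x11} V23={x5} V34={x2,x8} V56={x6}
C dims 6,7; δ0: rk_F3 5
degree 0: 6−5−0 = 1 → Ȟ^0 ≅ Z/3
degree 1: 7−0−5 = 2 → Ȟ^1 ≅ Z/3 ⊕ Z/3
degree 2: 0−0−0 = 0 → Ȟ^2 ≅ 0

Ȟ^0(U;F) ≅ Z/3, Ȟ^1(U;F) ≅ Z/3 ⊕ Z/3, Ȟ^2(U;F) ≅ 0


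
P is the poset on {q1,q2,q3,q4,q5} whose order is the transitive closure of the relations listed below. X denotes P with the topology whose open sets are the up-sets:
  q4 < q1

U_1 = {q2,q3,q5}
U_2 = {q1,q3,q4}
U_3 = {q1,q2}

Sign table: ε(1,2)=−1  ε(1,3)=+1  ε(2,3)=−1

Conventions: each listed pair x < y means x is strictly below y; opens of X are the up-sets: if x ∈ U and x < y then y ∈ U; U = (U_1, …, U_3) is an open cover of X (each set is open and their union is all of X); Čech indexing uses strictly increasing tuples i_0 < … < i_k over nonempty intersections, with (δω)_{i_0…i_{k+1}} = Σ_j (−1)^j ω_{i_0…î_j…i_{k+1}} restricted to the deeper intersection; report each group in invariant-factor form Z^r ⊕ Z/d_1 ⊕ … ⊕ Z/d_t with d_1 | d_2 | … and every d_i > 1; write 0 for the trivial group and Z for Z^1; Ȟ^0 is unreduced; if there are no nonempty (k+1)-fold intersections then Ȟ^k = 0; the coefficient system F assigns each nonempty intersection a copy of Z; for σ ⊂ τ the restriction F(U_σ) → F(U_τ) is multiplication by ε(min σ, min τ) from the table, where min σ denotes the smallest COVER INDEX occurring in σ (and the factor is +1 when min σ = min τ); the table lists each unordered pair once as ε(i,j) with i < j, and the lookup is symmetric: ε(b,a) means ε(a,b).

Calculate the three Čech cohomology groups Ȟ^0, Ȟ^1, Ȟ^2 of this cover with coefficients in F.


Ȟ^0 ≅ Z; Ȟ^1 ≅ Z; Ȟ^2 ≅ 0

nonempty overlaps:
  U12={q3} U13={q2} U23={q1}
C dims 3,3; δ0: rk 2, SNF 1^2
degree 0: 3−2−0 = 1 → Ȟ^0 ≅ Z
degree 1: 3−0−2 = 1 → Ȟ^1 ≅ Z
degree 2: 0−0−0 = 0 → Ȟ^2 ≅ 0


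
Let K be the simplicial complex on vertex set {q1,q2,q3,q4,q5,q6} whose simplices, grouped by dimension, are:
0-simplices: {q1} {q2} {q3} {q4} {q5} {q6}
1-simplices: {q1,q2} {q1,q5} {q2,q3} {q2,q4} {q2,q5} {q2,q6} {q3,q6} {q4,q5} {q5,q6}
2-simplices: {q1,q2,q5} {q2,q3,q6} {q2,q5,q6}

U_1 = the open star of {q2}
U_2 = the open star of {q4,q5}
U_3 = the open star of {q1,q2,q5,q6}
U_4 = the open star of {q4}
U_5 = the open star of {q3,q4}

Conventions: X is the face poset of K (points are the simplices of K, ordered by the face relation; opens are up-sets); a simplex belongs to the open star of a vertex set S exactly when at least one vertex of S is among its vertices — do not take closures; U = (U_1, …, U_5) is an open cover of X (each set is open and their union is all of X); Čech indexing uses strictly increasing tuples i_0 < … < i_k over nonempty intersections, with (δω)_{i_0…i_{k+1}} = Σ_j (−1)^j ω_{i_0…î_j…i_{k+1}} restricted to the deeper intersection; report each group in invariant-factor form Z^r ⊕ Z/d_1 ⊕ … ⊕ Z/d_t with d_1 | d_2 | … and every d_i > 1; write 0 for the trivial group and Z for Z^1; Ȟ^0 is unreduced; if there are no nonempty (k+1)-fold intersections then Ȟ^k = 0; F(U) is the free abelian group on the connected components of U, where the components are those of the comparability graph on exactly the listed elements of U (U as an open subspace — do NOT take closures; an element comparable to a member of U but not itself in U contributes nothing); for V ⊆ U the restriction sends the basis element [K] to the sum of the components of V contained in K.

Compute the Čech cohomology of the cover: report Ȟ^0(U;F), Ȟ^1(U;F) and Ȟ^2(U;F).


nonempty overlaps:
  U1={{q2},{q1,q2},{q2,q3},{q2,q4},{q2,q5},{q2,q6},{q1,q2,q5},{q2,q3,q6},{q2,q5,q6}} U2={{q4},{q5},{q1,q5},{q2,q4},{q2,q5},{q4,q5},{q5,q6},{q1,q2,q5},{q2,q5,q6}} U3={{q1},{q2},{q5},{q6},{q1,q2},{q1,q5},{q2,q3},{q2,q4},{q2,q5},{q2,q6},{q3,q6},{q4,q5},{q5,q6},{q1,q2,q5},{q2,q3,q6},{q2,q5,q6}} U4={{q4},{q2,q4},{q4,q5}} U5={{q3},{q4},{q2,q3},{q2,q4},{q3,q6},{q4,q5},{q2,q3,q6}}
  U12={{q2,q4},{q2,q5},{q1,q2,q5},{q2,q5,q6}} U13={{q2},{q1,q2},{q2,q3},{q2,q4},{q2,q5},{q2,q6},{q1,q2,q5},{q2,q3,q6},{q2,q5,q6}} U14={{q2,q4}} U15={{q2,q3},{q2,q4},{q2,q3,q6}} U23={{q5},{q1,q5},{q2,q4},{q2,q5},{q4,q5},{q5,q6},{q1,q2,q5},{q2,q5,q6}} U24={{q4},{q2,q4},{q4,q5}} U25={{q4},{q2,q4},{q4,q5}} U34={{q2,q4},{q4,q5}} U35={{q2,q3},{q2,q4},{q3,q6},{q4,q5},{q2,q3,q6}} U45={{q4},{q2,q4},{q4,q5}}
  U123={{q2,q4},{q2,q5},{q1,q2,q5},{q2,q5,q6}} U124={{q2,q4}} U125={{q2,q4}} U134={{q2,q4}} U135={{q2,q3},{q2,q4},{q2,q3,q6}} U145={{q2,q4}} U234={{q2,q4},{q4,q5}} U235={{q2,q4},{q4,q5}} U245={{q4},{q2,q4},{q4,q5}} U345={{q2,q4},{q4,q5}}
  U1234={{q2,q4}} U1235={{q2,q4}} U1245={{q2,q4}} U1345={{q2,q4}} U2345={{q2,q4},{q4,q5}}
  U12345={{q2,q4}}
components per intersection:
  U1: {{q2},{q1,q2},{q2,q3},{q2,q4},{q2,q5},{q2,q6},{q1,q2,q5},{q2,q3,q6},{q2,q5,q6}}
  U2: {{q4},{q5},{q1,q5},{q2,q4},{q2,q5},{q4,q5},{q5,q6},{q1,q2,q5},{q2,q5,q6}}
  U3: {{q1},{q2},{q5},{q6},{q1,q2},{q1,q5},{q2,q3},{q2,q4},{q2,q5},{q2,q6},{q3,q6},{q4,q5},{q5,q6},{q1,q2,q5},{q2,q3,q6},{q2,q5,q6}}
  U4: {{q4},{q2,q4},{q4,q5}}
  U5: {{q3},{q2,q3},{q3,q6},{q2,q3,q6}} {{q4},{q2,q4},{q4,q5}}
  U12: {{q2,q4}} {{q2,q5},{q1,q2,q5},{q2,q5,q6}}
  U13: {{q2},{q1,q2},{q2,q3},{q2,q4},{q2,q5},{q2,q6},{q1,q2,q5},{q2,q3,q6},{q2,q5,q6}}
  U14: {{q2,q4}}
  U15: {{q2,q3},{q2,q3,q6}} {{q2,q4}}
  U23: {{q5},{q1,q5},{q2,q5},{q4,q5},{q5,q6},{q1,q2,q5},{q2,q5,q6}} {{q2,q4}}
  U24: {{q4},{q2,q4},{q4,q5}}
  U25: {{q4},{q2,q4},{q4,q5}}
  U34: {{q2,q4}} {{q4,q5}}
  U35: {{q2,q3},{q3,q6},{q2,q3,q6}} {{q2,q4}} {{q4,q5}}
  U45: {{q4},{q2,q4},{q4,q5}}
  U123: {{q2,q4}} {{q2,q5},{q1,q2,q5},{q2,q5,q6}}
  U124: {{q2,q4}}
  U125: {{q2,q4}}
  U134: {{q2,q4}}
  U135: {{q2,q3},{q2,q3,q6}} {{q2,q4}}
  U145: {{q2,q4}}
  U234: {{q2,q4}} {{q4,q5}}
  U235: {{q2,q4}} {{q4,q5}}
  U245: {{q4},{q2,q4},{q4,q5}}
  U345: {{q2,q4}} {{q4,q5}}
  U1234: {{q2,q4}}
  U1235: {{q2,q4}}
  U1245: {{q2,q4}}
  U1345: {{q2,q4}}
  U2345: {{q2,q4}} {{q4,q5}}
  U12345: {{q2,q4}}
C dims 6,16,15,6; δ0: rk 5, SNF 1^5; δ1: rk 10, SNF 1^10; δ2: rk 5, SNF 1^5
degree 0: 6−5−0 = 1 → Ȟ^0 ≅ Z
degree 1: 16−10−5 = 1 → Ȟ^1 ≅ Z
degree 2: 15−5−10 = 0 → Ȟ^2 ≅ 0

Ȟ^0(U;F) ≅ Z; Ȟ^1(U;F) ≅ Z; Ȟ^2(U;F) ≅ 0


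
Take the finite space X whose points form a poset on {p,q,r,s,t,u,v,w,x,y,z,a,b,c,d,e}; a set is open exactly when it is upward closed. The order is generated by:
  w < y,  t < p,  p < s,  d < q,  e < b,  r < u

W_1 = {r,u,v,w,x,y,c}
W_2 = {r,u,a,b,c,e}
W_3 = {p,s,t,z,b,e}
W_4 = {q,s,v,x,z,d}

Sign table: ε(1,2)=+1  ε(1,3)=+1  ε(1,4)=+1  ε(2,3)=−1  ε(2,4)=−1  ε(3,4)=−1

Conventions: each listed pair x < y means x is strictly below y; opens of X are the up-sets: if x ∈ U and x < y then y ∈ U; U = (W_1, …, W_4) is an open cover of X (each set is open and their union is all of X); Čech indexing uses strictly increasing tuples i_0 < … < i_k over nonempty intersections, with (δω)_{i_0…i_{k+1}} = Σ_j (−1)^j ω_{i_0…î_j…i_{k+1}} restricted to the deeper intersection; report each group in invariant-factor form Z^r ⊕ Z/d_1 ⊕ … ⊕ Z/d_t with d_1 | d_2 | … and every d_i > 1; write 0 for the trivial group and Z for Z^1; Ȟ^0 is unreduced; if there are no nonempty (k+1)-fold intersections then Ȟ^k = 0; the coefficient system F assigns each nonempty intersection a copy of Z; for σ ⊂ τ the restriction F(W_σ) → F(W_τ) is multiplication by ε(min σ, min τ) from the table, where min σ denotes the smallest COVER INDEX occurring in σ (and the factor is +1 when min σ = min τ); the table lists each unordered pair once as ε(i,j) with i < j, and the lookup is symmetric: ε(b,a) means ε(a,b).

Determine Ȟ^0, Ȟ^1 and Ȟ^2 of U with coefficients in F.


Ȟ^0 = Z, Ȟ^1 = Z, Ȟ^2 = 0

intersection data:
  W12={r,u,c} W14={v,x} W23={b,e} W34={s,z}
C dims 4,4; δ0: rk 3, SNF 1^3
Ȟ^0 = (4 − 3) − 0 = 1, so Ȟ^0 ≅ Z
Ȟ^1 = (4 − 0) − 3 = 1, so Ȟ^1 ≅ Z
Ȟ^2 = (0 − 0) − 0 = 0, so Ȟ^2 ≅ 0


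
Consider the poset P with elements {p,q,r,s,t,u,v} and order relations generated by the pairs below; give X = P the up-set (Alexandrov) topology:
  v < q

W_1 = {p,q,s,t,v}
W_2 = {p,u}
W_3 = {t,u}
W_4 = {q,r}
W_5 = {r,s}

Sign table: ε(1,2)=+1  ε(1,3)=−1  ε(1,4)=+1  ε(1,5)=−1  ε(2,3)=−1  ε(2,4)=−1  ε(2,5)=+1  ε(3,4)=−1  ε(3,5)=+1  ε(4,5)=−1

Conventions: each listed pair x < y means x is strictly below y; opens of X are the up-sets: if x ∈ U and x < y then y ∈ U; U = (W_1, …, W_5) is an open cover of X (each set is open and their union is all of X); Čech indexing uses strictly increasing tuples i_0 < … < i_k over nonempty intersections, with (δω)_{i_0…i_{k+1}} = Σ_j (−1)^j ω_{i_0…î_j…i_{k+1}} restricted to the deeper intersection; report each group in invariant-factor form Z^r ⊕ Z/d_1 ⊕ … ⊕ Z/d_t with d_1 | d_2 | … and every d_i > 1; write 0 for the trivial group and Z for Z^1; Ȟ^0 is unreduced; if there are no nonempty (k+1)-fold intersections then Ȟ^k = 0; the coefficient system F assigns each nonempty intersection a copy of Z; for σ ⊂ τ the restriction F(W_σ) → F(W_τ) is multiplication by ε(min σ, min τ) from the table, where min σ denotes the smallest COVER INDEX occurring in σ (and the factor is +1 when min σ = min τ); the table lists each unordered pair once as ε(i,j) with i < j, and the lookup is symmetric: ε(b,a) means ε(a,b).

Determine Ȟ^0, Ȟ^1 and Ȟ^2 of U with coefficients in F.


Ȟ^0 = Z; Ȟ^1 = Z^2; Ȟ^2 = 0

nerve of the cover:
  W12={p} W13={t} W14={q} W15={s} W23={u} W45={r}
C dims 5,6; δ0: rk 4, SNF 1^4
Ȟ^0 = (5 − 4) − 0 = 1, so Ȟ^0 ≅ Z
Ȟ^1 = (6 − 0) − 4 = 2, so Ȟ^1 ≅ Z^2
Ȟ^2 = (0 − 0) − 0 = 0, so Ȟ^2 ≅ 0


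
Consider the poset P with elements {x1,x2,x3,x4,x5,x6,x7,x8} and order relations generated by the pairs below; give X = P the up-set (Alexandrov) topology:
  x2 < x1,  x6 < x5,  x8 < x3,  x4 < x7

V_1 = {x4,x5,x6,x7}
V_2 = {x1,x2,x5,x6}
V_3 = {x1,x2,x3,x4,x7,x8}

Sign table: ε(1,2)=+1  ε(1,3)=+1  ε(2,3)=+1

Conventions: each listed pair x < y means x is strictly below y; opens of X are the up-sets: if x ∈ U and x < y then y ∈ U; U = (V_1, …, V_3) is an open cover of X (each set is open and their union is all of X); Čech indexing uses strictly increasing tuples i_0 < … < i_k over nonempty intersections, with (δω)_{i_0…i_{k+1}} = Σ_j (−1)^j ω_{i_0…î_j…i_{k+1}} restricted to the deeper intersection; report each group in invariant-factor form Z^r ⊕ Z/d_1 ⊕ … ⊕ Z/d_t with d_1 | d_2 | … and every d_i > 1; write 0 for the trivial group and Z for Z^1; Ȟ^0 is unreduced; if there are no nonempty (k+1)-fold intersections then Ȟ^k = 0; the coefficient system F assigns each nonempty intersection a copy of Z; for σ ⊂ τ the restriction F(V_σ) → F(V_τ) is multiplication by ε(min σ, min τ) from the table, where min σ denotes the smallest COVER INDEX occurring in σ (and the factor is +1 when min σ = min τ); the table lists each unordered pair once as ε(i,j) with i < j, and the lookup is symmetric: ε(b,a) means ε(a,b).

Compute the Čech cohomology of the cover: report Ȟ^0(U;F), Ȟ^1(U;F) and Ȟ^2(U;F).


Ȟ^0 ≅ Z; Ȟ^1 ≅ Z; Ȟ^2 ≅ 0

nonempty intersections:
  V12={x5,x6} V13={x4,x7} V23={x1,x2}
C dims 3,3; δ0: rk 2, SNF 1^2
Ȟ^0: (3−2)−0=1 ⇒ Z
Ȟ^1: (3−0)−2=1 ⇒ Z
Ȟ^2: (0−0)−0=0 ⇒ 0


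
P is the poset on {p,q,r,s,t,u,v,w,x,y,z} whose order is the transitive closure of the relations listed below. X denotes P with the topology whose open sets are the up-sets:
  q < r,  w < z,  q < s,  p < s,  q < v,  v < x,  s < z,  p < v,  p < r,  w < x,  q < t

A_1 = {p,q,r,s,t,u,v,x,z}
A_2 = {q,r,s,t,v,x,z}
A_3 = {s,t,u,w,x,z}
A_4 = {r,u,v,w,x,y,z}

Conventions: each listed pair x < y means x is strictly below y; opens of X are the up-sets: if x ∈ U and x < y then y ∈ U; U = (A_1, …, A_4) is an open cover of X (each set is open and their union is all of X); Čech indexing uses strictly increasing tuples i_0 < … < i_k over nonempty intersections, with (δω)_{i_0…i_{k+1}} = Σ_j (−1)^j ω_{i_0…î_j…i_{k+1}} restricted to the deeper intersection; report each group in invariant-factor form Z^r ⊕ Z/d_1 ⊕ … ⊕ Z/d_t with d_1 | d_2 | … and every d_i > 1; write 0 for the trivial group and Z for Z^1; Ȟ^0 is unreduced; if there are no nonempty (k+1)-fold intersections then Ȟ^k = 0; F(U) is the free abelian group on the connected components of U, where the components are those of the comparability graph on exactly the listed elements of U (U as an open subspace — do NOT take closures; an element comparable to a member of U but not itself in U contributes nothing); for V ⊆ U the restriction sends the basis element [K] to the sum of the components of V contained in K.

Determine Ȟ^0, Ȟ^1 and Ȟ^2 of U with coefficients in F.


cover nerve:
  A12={q,r,s,t,v,x,z} A13={s,t,u,x,z} A14={r,u,v,x,z} A23={s,t,x,z} A24={r,v,x,z} A34={u,w,x,z}
  A123={s,t,x,z} A124={r,v,x,z} A134={u,x,z} A234={x,z}
  A1234={x,z}
components per intersection:
  A1: {p,q,r,s,t,v,x,z} {u}
  A2: {q,r,s,t,v,x,z}
  A3: {s,w,x,z} {t} {u}
  A4: {r} {u} {v,w,x,z} {y}
  A12: {q,r,s,t,v,x,z}
  A13: {s,z} {t} {u} {x}
  A14: {r} {u} {v,x} {z}
  A23: {s,z} {t} {x}
  A24: {r} {v,x} {z}
  A34: {u} {w,x,z}
  A123: {s,z} {t} {x}
  A124: {r} {v,x} {z}
  A134: {u} {x} {z}
  A234: {x} {z}
  A1234: {x} {z}
C dims 10,17,11,2; δ0: rk 7, SNF 1^7; δ1: rk 9, SNF 1^9; δ2: rk 2, SNF 1^2
Ȟ^0: (10−7)−0=3 ⇒ Z^3
Ȟ^1: (17−9)−7=1 ⇒ Z
Ȟ^2: (11−2)−9=0 ⇒ 0

Ȟ^0 ≅ Z^3, Ȟ^1 ≅ Z and Ȟ^2 ≅ 0


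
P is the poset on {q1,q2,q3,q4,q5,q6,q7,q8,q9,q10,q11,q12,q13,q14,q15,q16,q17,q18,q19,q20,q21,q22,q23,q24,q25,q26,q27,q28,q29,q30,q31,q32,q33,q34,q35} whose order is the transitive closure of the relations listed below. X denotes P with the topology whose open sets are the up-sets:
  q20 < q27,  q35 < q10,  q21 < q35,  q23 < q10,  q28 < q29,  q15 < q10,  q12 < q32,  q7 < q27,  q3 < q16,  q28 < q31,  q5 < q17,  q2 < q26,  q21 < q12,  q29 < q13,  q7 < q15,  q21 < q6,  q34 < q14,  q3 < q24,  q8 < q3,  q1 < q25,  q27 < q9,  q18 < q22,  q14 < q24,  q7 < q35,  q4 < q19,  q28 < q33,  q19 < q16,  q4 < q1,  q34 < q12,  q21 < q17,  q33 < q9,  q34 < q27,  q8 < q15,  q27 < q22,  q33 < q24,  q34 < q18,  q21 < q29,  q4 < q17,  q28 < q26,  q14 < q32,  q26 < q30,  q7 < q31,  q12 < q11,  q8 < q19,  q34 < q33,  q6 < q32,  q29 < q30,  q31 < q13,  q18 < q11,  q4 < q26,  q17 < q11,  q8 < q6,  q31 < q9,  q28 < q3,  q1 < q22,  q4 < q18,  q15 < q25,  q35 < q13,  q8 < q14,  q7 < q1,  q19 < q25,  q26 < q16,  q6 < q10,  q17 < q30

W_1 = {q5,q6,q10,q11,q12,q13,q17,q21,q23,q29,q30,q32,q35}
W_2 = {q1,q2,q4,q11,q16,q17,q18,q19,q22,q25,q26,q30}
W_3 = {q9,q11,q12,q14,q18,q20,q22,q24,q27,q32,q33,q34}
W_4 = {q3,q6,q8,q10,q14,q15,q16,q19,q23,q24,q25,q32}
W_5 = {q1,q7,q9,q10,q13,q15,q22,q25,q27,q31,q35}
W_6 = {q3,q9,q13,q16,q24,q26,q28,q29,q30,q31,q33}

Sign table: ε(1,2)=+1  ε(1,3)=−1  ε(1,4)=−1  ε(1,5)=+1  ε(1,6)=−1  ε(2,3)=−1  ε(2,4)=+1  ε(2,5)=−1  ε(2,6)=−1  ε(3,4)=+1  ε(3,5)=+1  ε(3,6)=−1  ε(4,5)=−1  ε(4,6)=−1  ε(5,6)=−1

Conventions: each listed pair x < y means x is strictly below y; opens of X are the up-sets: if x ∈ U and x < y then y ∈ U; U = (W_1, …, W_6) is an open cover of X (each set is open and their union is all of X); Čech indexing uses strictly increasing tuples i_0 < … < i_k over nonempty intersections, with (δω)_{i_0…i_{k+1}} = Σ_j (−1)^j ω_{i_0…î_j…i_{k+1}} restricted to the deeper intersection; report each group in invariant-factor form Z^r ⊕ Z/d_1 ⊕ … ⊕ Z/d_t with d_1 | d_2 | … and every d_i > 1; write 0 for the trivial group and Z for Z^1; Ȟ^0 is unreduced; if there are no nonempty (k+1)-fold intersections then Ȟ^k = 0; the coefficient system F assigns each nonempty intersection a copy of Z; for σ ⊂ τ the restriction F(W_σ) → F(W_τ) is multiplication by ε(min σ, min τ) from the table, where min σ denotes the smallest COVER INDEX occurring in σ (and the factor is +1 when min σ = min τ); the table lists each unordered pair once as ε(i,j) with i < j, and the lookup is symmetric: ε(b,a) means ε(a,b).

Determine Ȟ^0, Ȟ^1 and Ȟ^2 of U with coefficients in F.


nerve simplices:
  W12={q11,q17,q30} W13={q11,q12,q32} W14={q6,q10,q23,q32} W15={q10,q13,q35} W16={q13,q29,q30} W23={q11,q18,q22} W24={q16,q19,q25} W25={q1,q22,q25} W26={q16,q26,q30} W34={q14,q24,q32} W35={q9,q22,q27} W36={q9,q24,q33} W45={q10,q15,q25} W46={q3,q16,q24} W56={q9,q13,q31}
  W123={q11} W126={q30} W134={q32} W145={q10} W156={q13} W235={q22} W245={q25} W246={q16} W346={q24} W356={q9}
C dims 6,15,10; δ0: rk 6, SNF 1^5·2; δ1: rk 9, SNF 1^9
degree 0: 6−6−0 = 0 → Ȟ^0 ≅ 0
degree 1: 15−9−6 = 0 plus torsion [2] → Ȟ^1 ≅ Z/2
degree 2: 10−0−9 = 1 → Ȟ^2 ≅ Z

Ȟ^0 ≅ 0, Ȟ^1 ≅ Z/2, Ȟ^2 ≅ Z


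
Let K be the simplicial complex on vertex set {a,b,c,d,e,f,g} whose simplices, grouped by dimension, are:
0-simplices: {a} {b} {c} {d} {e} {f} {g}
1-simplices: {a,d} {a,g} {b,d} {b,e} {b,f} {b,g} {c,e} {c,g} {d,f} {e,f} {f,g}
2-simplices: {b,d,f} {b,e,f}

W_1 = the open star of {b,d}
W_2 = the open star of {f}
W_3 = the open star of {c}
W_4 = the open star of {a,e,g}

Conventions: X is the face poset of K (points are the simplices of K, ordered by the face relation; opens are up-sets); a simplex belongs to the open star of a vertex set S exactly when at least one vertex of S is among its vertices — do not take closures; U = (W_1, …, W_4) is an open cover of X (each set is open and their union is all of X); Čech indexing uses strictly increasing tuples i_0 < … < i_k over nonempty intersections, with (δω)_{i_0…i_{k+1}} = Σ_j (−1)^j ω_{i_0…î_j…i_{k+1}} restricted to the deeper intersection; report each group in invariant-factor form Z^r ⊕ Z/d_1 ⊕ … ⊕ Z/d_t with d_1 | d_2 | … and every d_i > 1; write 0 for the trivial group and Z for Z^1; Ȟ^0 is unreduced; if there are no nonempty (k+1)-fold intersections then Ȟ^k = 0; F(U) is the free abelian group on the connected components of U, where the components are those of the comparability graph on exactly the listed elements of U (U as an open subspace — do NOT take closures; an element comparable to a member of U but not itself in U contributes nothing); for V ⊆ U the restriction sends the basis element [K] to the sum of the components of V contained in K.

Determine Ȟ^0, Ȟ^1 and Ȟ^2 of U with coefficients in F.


nonempty intersections:
  W1={{b},{d},{a,d},{b,d},{b,e},{b,f},{b,g},{d,f},{b,d,f},{b,e,f}} W2={{f},{b,f},{d,f},{e,f},{f,g},{b,d,f},{b,e,f}} W3={{c},{c,e},{c,g}} W4={{a},{e},{g},{a,d},{a,g},{b,e},{b,g},{c,e},{c,g},{e,f},{f,g},{b,e,f}}
  W12={{b,f},{d,f},{b,d,f},{b,e,f}} W14={{a,d},{b,e},{b,g},{b,e,f}} W24={{e,f},{f,g},{b,e,f}} W34={{c,e},{c,g}}
  W124={{b,e,f}}
components per intersection:
  W1: {{b},{d},{a,d},{b,d},{b,e},{b,f},{b,g},{d,f},{b,d,f},{b,e,f}}
  W2: {{f},{b,f},{d,f},{e,f},{f,g},{b,d,f},{b,e,f}}
  W3: {{c},{c,e},{c,g}}
  W4: {{a},{g},{a,d},{a,g},{b,g},{c,g},{f,g}} {{e},{b,e},{c,e},{e,f},{b,e,f}}
  W12: {{b,f},{d,f},{b,d,f},{b,e,f}}
  W14: {{a,d}} {{b,e},{b,e,f}} {{b,g}}
  W24: {{e,f},{b,e,f}} {{f,g}}
  W34: {{c,e}} {{c,g}}
  W124: {{b,e,f}}
C dims 5,8,1; δ0: rk 4, SNF 1^4; δ1: rk 1, SNF 1^1
Ȟ^0: (5−4)−0=1 ⇒ Z
Ȟ^1: (8−1)−4=3 ⇒ Z^3
Ȟ^2: (1−0)−1=0 ⇒ 0

Ȟ^0 ≅ Z,  Ȟ^1 ≅ Z^3,  Ȟ^2 ≅ 0


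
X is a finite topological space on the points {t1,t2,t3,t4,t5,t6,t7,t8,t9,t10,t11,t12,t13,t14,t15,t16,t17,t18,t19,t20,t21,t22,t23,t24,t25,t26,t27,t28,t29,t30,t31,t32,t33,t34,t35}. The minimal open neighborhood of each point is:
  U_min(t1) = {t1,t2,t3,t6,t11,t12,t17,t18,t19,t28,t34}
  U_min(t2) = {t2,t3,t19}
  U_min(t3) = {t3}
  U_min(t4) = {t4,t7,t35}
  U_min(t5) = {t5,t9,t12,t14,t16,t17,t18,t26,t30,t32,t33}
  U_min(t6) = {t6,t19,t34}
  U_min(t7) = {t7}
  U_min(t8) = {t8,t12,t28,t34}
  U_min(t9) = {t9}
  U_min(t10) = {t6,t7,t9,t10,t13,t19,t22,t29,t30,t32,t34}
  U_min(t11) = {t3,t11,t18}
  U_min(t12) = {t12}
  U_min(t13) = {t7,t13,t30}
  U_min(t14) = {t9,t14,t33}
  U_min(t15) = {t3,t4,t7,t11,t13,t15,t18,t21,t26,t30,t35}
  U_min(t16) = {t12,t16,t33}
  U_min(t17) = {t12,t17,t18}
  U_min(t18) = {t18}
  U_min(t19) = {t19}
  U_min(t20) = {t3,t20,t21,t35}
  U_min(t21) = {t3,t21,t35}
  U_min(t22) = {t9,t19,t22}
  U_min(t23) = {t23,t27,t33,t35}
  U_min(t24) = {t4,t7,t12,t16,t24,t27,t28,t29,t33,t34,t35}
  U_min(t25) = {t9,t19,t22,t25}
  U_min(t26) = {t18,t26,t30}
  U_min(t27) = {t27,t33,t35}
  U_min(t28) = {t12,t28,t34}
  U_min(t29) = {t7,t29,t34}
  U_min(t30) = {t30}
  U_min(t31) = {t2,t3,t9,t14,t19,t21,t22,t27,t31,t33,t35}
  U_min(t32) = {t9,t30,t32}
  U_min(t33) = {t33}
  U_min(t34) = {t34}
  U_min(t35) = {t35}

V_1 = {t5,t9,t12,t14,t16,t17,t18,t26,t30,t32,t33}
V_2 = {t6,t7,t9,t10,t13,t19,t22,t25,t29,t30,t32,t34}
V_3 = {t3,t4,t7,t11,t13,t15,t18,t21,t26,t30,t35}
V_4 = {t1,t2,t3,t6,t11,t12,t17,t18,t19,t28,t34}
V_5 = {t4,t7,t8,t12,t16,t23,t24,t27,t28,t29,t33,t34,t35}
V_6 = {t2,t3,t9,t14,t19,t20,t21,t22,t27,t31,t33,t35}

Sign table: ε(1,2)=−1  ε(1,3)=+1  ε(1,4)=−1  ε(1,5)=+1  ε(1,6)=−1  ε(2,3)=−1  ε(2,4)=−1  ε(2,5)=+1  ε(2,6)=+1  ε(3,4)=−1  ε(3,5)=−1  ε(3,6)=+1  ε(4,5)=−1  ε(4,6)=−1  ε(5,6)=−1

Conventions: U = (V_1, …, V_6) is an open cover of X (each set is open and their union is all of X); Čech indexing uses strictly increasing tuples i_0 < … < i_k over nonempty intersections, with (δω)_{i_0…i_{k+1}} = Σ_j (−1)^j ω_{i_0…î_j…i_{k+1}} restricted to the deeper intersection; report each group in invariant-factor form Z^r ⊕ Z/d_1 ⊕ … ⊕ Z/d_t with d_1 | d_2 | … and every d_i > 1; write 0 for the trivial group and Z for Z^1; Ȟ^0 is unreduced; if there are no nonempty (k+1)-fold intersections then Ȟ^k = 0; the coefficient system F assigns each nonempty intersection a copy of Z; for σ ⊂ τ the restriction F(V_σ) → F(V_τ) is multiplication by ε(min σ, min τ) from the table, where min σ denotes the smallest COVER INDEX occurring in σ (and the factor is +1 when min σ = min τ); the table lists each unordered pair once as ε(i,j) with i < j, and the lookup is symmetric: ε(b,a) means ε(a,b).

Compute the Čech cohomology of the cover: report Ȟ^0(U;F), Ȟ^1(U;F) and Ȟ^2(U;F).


intersection data:
  V12={t9,t30,t32} V13={t18,t26,t30} V14={t12,t17,t18} V15={t12,t16,t33} V16={t9,t14,t33} V23={t7,t13,t30} V24={t6,t19,t34} V25={t7,t29,t34} V26={t9,t19,t22} V34={t3,t11,t18} V35={t4,t7,t35} V36={t3,t21,t35} V45={t12,t28,t34} V46={t2,t3,t19} V56={t27,t33,t35}
  V123={t30} V126={t9} V134={t18} V145={t12} V156={t33} V235={t7} V245={t34} V246={t19} V346={t3} V356={t35}
C dims 6,15,10; δ0: rk 6, SNF 1^5·2; δ1: rk 9, SNF 1^9
Ȟ^0 = (6 − 6) − 0 = 0, so Ȟ^0 ≅ 0
Ȟ^1 = (15 − 9) − 6 = 0 plus torsion [2], so Ȟ^1 ≅ Z/2
Ȟ^2 = (10 − 0) − 9 = 1, so Ȟ^2 ≅ Z

Ȟ^0 = 0, Ȟ^1 = Z/2 and Ȟ^2 = Z


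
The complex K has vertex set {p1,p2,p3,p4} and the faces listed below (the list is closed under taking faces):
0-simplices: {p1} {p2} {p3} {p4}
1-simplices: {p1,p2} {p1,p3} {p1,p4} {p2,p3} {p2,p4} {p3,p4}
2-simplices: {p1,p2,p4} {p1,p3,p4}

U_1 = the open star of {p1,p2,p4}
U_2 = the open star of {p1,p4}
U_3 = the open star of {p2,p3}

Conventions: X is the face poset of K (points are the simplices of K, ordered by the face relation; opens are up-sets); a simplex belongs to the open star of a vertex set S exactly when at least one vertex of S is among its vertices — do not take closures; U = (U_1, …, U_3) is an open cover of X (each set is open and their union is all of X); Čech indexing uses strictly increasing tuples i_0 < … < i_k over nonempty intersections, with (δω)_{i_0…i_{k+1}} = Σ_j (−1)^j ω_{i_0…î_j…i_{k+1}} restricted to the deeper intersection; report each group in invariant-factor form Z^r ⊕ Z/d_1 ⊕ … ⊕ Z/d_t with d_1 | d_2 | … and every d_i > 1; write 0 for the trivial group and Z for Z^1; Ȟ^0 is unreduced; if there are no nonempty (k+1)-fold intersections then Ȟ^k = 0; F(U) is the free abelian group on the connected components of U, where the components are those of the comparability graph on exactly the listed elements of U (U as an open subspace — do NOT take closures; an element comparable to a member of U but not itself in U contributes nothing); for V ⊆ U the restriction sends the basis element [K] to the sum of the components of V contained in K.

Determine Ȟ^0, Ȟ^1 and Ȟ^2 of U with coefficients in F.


Ȟ^0(U;F) ≅ Z; Ȟ^1(U;F) ≅ Z; Ȟ^2(U;F) ≅ 0

nerve simplices:
  U1={{p1},{p2},{p4},{p1,p2},{p1,p3},{p1,p4},{p2,p3},{p2,p4},{p3,p4},{p1,p2,p4},{p1,p3,p4}} U2={{p1},{p4},{p1,p2},{p1,p3},{p1,p4},{p2,p4},{p3,p4},{p1,p2,p4},{p1,p3,p4}} U3={{p2},{p3},{p1,p2},{p1,p3},{p2,p3},{p2,p4},{p3,p4},{p1,p2,p4},{p1,p3,p4}}
  U12={{p1},{p4},{p1,p2},{p1,p3},{p1,p4},{p2,p4},{p3,p4},{p1,p2,p4},{p1,p3,p4}} U13={{p2},{p1,p2},{p1,p3},{p2,p3},{p2,p4},{p3,p4},{p1,p2,p4},{p1,p3,p4}} U23={{p1,p2},{p1,p3},{p2,p4},{p3,p4},{p1,p2,p4},{p1,p3,p4}}
  U123={{p1,p2},{p1,p3},{p2,p4},{p3,p4},{p1,p2,p4},{p1,p3,p4}}
components per intersection:
  U1: {{p1},{p2},{p4},{p1,p2},{p1,p3},{p1,p4},{p2,p3},{p2,p4},{p3,p4},{p1,p2,p4},{p1,p3,p4}}
  U2: {{p1},{p4},{p1,p2},{p1,p3},{p1,p4},{p2,p4},{p3,p4},{p1,p2,p4},{p1,p3,p4}}
  U3: {{p2},{p3},{p1,p2},{p1,p3},{p2,p3},{p2,p4},{p3,p4},{p1,p2,p4},{p1,p3,p4}}
  U12: {{p1},{p4},{p1,p2},{p1,p3},{p1,p4},{p2,p4},{p3,p4},{p1,p2,p4},{p1,p3,p4}}
  U13: {{p2},{p1,p2},{p2,p3},{p2,p4},{p1,p2,p4}} {{p1,p3},{p3,p4},{p1,p3,p4}}
  U23: {{p1,p2},{p2,p4},{p1,p2,p4}} {{p1,p3},{p3,p4},{p1,p3,p4}}
  U123: {{p1,p2},{p2,p4},{p1,p2,p4}} {{p1,p3},{p3,p4},{p1,p3,p4}}
C dims 3,5,2; δ0: rk 2, SNF 1^2; δ1: rk 2, SNF 1^2
degree 0: 3−2−0 = 1 → Ȟ^0 ≅ Z
degree 1: 5−2−2 = 1 → Ȟ^1 ≅ Z
degree 2: 2−0−2 = 0 → Ȟ^2 ≅ 0


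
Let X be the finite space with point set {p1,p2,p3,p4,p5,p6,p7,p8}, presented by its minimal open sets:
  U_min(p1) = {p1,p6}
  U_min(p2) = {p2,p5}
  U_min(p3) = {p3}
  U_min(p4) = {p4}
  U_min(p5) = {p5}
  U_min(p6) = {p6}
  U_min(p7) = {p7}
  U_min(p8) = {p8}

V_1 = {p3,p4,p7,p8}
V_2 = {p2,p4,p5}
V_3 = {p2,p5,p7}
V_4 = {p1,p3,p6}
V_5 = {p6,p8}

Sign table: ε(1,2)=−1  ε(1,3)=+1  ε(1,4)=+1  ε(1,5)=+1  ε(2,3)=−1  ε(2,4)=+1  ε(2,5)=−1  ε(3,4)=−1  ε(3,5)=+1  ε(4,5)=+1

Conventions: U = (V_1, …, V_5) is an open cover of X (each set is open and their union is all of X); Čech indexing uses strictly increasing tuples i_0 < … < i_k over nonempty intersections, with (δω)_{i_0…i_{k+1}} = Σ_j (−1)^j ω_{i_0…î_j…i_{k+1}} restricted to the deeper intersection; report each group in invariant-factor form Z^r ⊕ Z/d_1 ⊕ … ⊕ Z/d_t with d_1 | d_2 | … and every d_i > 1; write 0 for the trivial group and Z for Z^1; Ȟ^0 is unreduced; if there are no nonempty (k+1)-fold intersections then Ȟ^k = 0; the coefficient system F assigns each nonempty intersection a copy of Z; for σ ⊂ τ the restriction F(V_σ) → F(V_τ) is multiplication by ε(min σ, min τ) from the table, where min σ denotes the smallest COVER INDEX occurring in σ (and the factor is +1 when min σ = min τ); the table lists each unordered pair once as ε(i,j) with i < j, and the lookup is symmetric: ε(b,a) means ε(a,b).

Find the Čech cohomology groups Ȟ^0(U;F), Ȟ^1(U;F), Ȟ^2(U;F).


nerve simplices:
  V12={p4} V13={p7} V14={p3} V15={p8} V23={p2,p5} V45={p6}
C dims 5,6; δ0: rk 4, SNF 1^4
degree 0: 5−4−0 = 1 → Ȟ^0 ≅ Z
degree 1: 6−0−4 = 2 → Ȟ^1 ≅ Z^2
degree 2: 0−0−0 = 0 → Ȟ^2 ≅ 0

Ȟ^0 = Z, Ȟ^1 = Z^2, Ȟ^2 = 0


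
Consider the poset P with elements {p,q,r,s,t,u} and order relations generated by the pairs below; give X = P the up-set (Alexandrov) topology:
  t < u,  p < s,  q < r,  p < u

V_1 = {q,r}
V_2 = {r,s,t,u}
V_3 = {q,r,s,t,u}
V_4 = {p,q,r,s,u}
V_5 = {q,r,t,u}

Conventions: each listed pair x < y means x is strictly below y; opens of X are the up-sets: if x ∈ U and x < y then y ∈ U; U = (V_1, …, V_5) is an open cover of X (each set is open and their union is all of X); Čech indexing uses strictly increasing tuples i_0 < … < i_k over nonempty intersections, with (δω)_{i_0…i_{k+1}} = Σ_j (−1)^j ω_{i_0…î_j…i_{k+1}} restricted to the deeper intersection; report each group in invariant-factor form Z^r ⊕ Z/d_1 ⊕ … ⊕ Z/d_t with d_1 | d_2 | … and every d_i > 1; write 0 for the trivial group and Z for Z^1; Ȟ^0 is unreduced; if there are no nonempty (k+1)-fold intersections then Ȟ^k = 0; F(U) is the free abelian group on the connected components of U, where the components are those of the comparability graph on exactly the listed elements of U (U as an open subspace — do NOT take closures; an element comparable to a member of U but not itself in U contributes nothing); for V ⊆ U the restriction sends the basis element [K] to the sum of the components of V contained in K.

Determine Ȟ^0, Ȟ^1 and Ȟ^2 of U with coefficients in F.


Ȟ^0 = Z^2,  Ȟ^1 = 0,  Ȟ^2 = 0

intersection data:
  V12={r} V13={q,r} V14={q,r} V15={q,r} V23={r,s,t,u} V24={r,s,u} V25={r,t,u} V34={q,r,s,u} V35={q,r,t,u} V45={q,r,u}
  V123={r} V124={r} V125={r} V134={q,r} V135={q,r} V145={q,r} V234={r,s,u} V235={r,t,u} V245={r,u} V345={q,r,u}
  V1234={r} V1235={r} V1245={r} V1345={q,r} V2345={r,u}
  V12345={r}
components per intersection:
  V1: {q,r}
  V2: {r} {s} {t,u}
  V3: {q,r} {s} {t,u}
  V4: {p,s,u} {q,r}
  V5: {q,r} {t,u}
  V12: {r}
  V13: {q,r}
  V14: {q,r}
  V15: {q,r}
  V23: {r} {s} {t,u}
  V24: {r} {s} {u}
  V25: {r} {t,u}
  V34: {q,r} {s} {u}
  V35: {q,r} {t,u}
  V45: {q,r} {u}
  V123: {r}
  V124: {r}
  V125: {r}
  V134: {q,r}
  V135: {q,r}
  V145: {q,r}
  V234: {r} {s} {u}
  V235: {r} {t,u}
  V245: {r} {u}
  V345: {q,r} {u}
  V1234: {r}
  V1235: {r}
  V1245: {r}
  V1345: {q,r}
  V2345: {r} {u}
  V12345: {r}
C dims 11,19,15,6; δ0: rk 9, SNF 1^9; δ1: rk 10, SNF 1^10; δ2: rk 5, SNF 1^5
Ȟ^0 = (11 − 9) − 0 = 2, so Ȟ^0 ≅ Z^2
Ȟ^1 = (19 − 10) − 9 = 0, so Ȟ^1 ≅ 0
Ȟ^2 = (15 − 5) − 10 = 0, so Ȟ^2 ≅ 0


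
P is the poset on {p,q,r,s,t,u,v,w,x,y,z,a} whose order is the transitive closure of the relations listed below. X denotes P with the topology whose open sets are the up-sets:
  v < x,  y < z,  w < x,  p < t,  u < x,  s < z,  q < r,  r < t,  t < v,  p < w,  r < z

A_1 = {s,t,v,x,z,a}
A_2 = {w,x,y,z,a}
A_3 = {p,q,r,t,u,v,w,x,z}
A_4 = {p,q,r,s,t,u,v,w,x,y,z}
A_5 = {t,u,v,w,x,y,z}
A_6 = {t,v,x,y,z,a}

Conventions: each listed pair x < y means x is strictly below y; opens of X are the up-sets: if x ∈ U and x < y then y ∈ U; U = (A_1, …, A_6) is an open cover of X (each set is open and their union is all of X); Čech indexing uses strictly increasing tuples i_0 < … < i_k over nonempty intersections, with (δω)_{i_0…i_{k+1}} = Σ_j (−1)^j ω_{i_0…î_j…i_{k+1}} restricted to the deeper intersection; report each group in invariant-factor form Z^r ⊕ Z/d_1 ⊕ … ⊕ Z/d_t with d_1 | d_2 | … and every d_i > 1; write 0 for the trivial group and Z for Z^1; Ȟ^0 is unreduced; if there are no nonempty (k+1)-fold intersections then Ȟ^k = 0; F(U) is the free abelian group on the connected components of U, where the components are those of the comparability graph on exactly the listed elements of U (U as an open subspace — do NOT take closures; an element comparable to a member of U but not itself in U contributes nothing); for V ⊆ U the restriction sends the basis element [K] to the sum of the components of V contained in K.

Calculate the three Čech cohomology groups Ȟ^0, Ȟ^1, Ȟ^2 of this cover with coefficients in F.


nonempty overlaps:
  A12={x,z,a} A13={t,v,x,z} A14={s,t,v,x,z} A15={t,v,x,z} A16={t,v,x,z,a} A23={w,x,z} A24={w,x,y,z} A25={w,x,y,z} A26={x,y,z,a} A34={p,q,r,t,u,v,w,x,z} A35={t,u,v,w,x,z} A36={t,v,x,z} A45={t,u,v,w,x,y,z} A46={t,v,x,y,z} A56={t,v,x,y,z}
  A123={x,z} A124={x,z} A125={x,z} A126={x,z,a} A134={t,v,x,z} A135={t,v,x,z} A136={t,v,x,z} A145={t,v,x,z} A146={t,v,x,z} A156={t,v,x,z} A234={w,x,z} A235={w,x,z} A236={x,z} A245={w,x,y,z} A246={x,y,z} A256={x,y,z} A345={t,u,v,w,x,z} A346={t,v,x,z} A356={t,v,x,z} A456={t,v,x,y,z}
  A1234={x,z} A1235={x,z} A1236={x,z} A1245={x,z} A1246={x,z} A1256={x,z} A1345={t,v,x,z} A1346={t,v,x,z} A1356={t,v,x,z} A1456={t,v,x,z} A2345={w,x,z} A2346={x,z} A2356={x,z} A2456={x,y,z} A3456={t,v,x,z}
  A12345={x,z} A12346={x,z} A12356={x,z} A12456={x,z} A13456={t,v,x,z} A23456={x,z}
  A123456={x,z}
components per intersection:
  A1: {s,z} {t,v,x} {a}
  A2: {w,x} {y,z} {a}
  A3: {p,q,r,t,u,v,w,x,z}
  A4: {p,q,r,s,t,u,v,w,x,y,z}
  A5: {t,u,v,w,x} {y,z}
  A6: {t,v,x} {y,z} {a}
  A12: {x} {z} {a}
  A13: {t,v,x} {z}
  A14: {s,z} {t,v,x}
  A15: {t,v,x} {z}
  A16: {t,v,x} {z} {a}
  A23: {w,x} {z}
  A24: {w,x} {y,z}
  A25: {w,x} {y,z}
  A26: {x} {y,z} {a}
  A34: {p,q,r,t,u,v,w,x,z}
  A35: {t,u,v,w,x} {z}
  A36: {t,v,x} {z}
  A45: {t,u,v,w,x} {y,z}
  A46: {t,v,x} {y,z}
  A56: {t,v,x} {y,z}
  A123: {x} {z}
  A124: {x} {z}
  A125: {x} {z}
  A126: {x} {z} {a}
  A134: {t,v,x} {z}
  A135: {t,v,x} {z}
  A136: {t,v,x} {z}
  A145: {t,v,x} {z}
  A146: {t,v,x} {z}
  A156: {t,v,x} {z}
  A234: {w,x} {z}
  A235: {w,x} {z}
  A236: {x} {z}
  A245: {w,x} {y,z}
  A246: {x} {y,z}
  A256: {x} {y,z}
  A345: {t,u,v,w,x} {z}
  A346: {t,v,x} {z}
  A356: {t,v,x} {z}
  A456: {t,v,x} {y,z}
  A1234: {x} {z}
  A1235: {x} {z}
  A1236: {x} {z}
  A1245: {x} {z}
  A1246: {x} {z}
  A1256: {x} {z}
  A1345: {t,v,x} {z}
  A1346: {t,v,x} {z}
  A1356: {t,v,x} {z}
  A1456: {t,v,x} {z}
  A2345: {w,x} {z}
  A2346: {x} {z}
  A2356: {x} {z}
  A2456: {x} {y,z}
  A3456: {t,v,x} {z}
  A12345: {x} {z}
  A12346: {x} {z}
  A12356: {x} {z}
  A12456: {x} {z}
  A13456: {t,v,x} {z}
  A23456: {x} {z}
  A123456: {x} {z}
C dims 13,32,41,30; δ0: rk 11, SNF 1^11; δ1: rk 21, SNF 1^21; δ2: rk 20, SNF 1^20
degree 0: 13−11−0 = 2 → Ȟ^0 ≅ Z^2
degree 1: 32−21−11 = 0 → Ȟ^1 ≅ 0
degree 2: 41−20−21 = 0 → Ȟ^2 ≅ 0

Ȟ^0 = Z^2,  Ȟ^1 = 0,  Ȟ^2 = 0


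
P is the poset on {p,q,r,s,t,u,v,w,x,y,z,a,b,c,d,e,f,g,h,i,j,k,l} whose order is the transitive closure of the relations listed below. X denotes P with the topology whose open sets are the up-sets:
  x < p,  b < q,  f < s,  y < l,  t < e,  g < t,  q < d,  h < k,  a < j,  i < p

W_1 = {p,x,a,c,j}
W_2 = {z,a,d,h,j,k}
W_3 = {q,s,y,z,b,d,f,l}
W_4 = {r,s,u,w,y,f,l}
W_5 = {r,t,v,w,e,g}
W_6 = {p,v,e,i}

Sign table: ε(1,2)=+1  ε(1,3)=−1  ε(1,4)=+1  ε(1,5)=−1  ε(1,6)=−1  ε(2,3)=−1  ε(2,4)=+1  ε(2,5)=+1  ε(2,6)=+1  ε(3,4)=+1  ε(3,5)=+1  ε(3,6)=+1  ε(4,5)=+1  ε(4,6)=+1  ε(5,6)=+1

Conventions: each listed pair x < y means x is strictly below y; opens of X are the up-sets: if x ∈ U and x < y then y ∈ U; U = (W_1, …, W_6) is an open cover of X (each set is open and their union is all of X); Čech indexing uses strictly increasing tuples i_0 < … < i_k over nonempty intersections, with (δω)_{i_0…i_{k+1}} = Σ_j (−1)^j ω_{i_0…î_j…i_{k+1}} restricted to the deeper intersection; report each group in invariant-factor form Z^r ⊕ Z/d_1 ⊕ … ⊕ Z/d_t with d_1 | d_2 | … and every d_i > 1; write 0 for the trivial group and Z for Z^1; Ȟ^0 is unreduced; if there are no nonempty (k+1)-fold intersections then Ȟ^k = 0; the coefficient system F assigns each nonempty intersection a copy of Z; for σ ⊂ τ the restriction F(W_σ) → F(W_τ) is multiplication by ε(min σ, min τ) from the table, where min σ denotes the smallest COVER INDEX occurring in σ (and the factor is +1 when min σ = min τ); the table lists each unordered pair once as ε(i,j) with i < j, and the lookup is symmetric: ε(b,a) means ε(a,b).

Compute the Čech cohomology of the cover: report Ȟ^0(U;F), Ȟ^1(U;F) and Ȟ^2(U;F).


nonempty intersections:
  W12={a,j} W16={p} W23={z,d} W34={s,y,f,l} W45={r,w} W56={v,e}
C dims 6,6; δ0: rk 5, SNF 1^5
Ȟ^0: (6−5)−0=1 ⇒ Z
Ȟ^1: (6−0)−5=1 ⇒ Z
Ȟ^2: (0−0)−0=0 ⇒ 0

Ȟ^0(U;F) ≅ Z; Ȟ^1(U;F) ≅ Z; Ȟ^2(U;F) ≅ 0


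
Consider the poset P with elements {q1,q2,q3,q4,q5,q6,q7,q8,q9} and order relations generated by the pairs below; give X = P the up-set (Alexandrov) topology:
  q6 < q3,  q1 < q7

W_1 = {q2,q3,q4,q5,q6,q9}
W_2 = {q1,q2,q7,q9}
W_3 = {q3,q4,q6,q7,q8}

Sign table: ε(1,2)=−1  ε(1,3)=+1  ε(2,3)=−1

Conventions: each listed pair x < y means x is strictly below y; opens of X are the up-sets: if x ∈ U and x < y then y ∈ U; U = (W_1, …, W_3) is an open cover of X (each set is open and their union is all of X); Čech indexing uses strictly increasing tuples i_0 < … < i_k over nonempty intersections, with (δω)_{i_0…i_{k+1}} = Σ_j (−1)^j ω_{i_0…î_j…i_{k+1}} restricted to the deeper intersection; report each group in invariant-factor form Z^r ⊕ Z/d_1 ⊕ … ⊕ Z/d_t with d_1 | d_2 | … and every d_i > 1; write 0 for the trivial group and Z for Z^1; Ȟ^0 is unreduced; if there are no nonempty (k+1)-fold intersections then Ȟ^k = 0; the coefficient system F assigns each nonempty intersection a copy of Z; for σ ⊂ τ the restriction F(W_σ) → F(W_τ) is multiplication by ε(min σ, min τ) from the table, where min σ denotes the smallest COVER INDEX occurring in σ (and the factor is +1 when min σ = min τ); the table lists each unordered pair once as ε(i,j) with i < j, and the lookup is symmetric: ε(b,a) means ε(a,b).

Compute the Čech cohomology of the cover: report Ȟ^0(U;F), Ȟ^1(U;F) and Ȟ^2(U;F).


nonempty overlaps:
  W12={q2,q9} W13={q3,q4,q6} W23={q7}
C dims 3,3; δ0: rk 2, SNF 1^2
degree 0: 3−2−0 = 1 → Ȟ^0 ≅ Z
degree 1: 3−0−2 = 1 → Ȟ^1 ≅ Z
degree 2: 0−0−0 = 0 → Ȟ^2 ≅ 0

Ȟ^0 ≅ Z, Ȟ^1 ≅ Z, Ȟ^2 ≅ 0


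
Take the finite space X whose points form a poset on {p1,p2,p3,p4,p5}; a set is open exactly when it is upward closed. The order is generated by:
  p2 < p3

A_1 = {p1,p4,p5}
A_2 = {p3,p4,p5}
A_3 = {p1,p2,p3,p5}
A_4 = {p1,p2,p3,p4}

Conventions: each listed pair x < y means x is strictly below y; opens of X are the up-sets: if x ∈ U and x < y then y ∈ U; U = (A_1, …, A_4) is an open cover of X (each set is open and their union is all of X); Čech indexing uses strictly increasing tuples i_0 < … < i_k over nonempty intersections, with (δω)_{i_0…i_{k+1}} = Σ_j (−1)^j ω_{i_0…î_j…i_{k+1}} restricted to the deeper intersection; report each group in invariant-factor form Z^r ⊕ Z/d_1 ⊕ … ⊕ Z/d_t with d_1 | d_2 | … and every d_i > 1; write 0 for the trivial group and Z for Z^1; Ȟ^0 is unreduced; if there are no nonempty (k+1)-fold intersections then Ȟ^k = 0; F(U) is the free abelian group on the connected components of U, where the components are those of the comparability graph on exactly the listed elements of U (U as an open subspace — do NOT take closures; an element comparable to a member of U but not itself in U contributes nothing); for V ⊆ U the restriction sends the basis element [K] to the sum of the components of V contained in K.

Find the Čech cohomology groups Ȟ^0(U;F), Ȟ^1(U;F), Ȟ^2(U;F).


Ȟ^0(U;F) ≅ Z^4,  Ȟ^1(U;F) ≅ 0,  Ȟ^2(U;F) ≅ 0

cover nerve:
  A12={p4,p5} A13={p1,p5} A14={p1,p4} A23={p3,p5} A24={p3,p4} A34={p1,p2,p3}
  A123={p5} A124={p4} A134={p1} A234={p3}
components per intersection:
  A1: {p1} {p4} {p5}
  A2: {p3} {p4} {p5}
  A3: {p1} {p2,p3} {p5}
  A4: {p1} {p2,p3} {p4}
  A12: {p4} {p5}
  A13: {p1} {p5}
  A14: {p1} {p4}
  A23: {p3} {p5}
  A24: {p3} {p4}
  A34: {p1} {p2,p3}
  A123: {p5}
  A124: {p4}
  A134: {p1}
  A234: {p3}
C dims 12,12,4; δ0: rk 8, SNF 1^8; δ1: rk 4, SNF 1^4
Ȟ^0: (12−8)−0=4 ⇒ Z^4
Ȟ^1: (12−4)−8=0 ⇒ 0
Ȟ^2: (4−0)−4=0 ⇒ 0
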